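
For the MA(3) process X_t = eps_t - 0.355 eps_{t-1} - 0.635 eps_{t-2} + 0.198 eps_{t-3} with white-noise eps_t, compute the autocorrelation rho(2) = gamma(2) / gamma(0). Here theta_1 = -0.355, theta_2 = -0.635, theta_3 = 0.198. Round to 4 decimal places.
\rho(2) = -0.4497

For an MA(q) process with theta_0 = 1, the autocovariance is
  gamma(k) = sigma^2 * sum_{i=0..q-k} theta_i * theta_{i+k},
and rho(k) = gamma(k) / gamma(0). Sigma^2 cancels.
  numerator   = (1)*(-0.635) + (-0.355)*(0.198) = -0.70529.
  denominator = (1)^2 + (-0.355)^2 + (-0.635)^2 + (0.198)^2 = 1.568454.
  rho(2) = -0.70529 / 1.568454 = -0.4497.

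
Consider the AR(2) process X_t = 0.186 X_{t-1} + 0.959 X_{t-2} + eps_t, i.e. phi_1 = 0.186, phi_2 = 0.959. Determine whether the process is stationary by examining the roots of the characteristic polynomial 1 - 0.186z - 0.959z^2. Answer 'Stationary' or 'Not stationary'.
\text{Not stationary}

The AR(p) characteristic polynomial is P(z) = 1 - 0.186z - 0.959z^2.
Stationarity requires all roots to lie outside the unit circle, i.e. |z| > 1 for every root.
Set 1 + (-0.186) z + (-0.959) z^2 = 0, i.e. a z^2 + b z + c = 0 with a = -0.959, b = -0.186, c = 1.
Discriminant D = b^2 - 4ac = (-0.186)^2 - 4*(-0.959)*1 = 0.034596 - (-3.836) = 3.870596.
D >= 0, so the roots are real: z = (-b +/- sqrt(D)) / (2a) = (0.186 +/- 1.967383) / (-1.918).
  z_1 = (0.186 + 1.967383) / (-1.918) = -1.1227,   |z_1| = 1.1227.
  z_2 = (0.186 - 1.967383) / (-1.918) = 0.9288,   |z_2| = 0.9288.
Moduli of all roots: 1.1227, 0.9288.
All moduli strictly greater than 1? No.
Verdict: Not stationary.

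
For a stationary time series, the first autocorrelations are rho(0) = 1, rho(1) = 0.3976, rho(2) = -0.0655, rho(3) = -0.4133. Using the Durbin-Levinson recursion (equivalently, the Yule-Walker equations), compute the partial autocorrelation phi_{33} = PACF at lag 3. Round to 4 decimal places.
\phi_{33} = -0.3511

The PACF at lag k is phi_{kk}, the last component of the solution
to the Yule-Walker system G_k phi = r_k where
  (G_k)_{ij} = rho(|i - j|), (r_k)_i = rho(i), i,j = 1..k.
Equivalently, Durbin-Levinson gives phi_{kk} iteratively:
  phi_{11} = rho(1)
  phi_{kk} = [rho(k) - sum_{j=1..k-1} phi_{k-1,j} rho(k-j)]
            / [1 - sum_{j=1..k-1} phi_{k-1,j} rho(j)],
  phi_{k,j} = phi_{k-1,j} - phi_{kk} phi_{k-1,k-j},  j = 1..k-1.
Step k = 1:
  phi_11 = rho(1) = 0.3976.
Step k = 2:
  phi_22 = [rho(2) - phi_11 rho(1)] / [1 - phi_11 rho(1)] = [-0.0655 - (0.3976)(0.3976)] / [1 - (0.3976)(0.3976)]
         = -0.22358576 / 0.84191424 = -0.265568.
  Update: phi_21 = phi_11 - phi_22 phi_11 = 0.3976 - (-0.265568)(0.3976) = 0.50319.
Step k = 3:
  phi_33 = [rho(3) - phi_21 rho(2) - phi_22 rho(1)] / [1 - phi_21 rho(1) - phi_22 rho(2)]
    numerator   = -0.4133 - (0.50319)(-0.0655) - (-0.265568)(0.3976) = -0.27475109
    denominator = 1 - (0.50319)(0.3976) - (-0.265568)(-0.0655) = 0.78253694
  phi_33 = -0.27475109 / 0.78253694 = -0.3511.
Therefore phi_{33} = -0.3511.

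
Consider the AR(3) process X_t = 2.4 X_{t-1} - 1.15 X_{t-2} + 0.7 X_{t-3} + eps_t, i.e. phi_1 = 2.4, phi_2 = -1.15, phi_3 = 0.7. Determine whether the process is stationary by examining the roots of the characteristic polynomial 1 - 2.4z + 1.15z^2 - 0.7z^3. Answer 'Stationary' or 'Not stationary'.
\text{Not stationary}

The AR(p) characteristic polynomial is P(z) = 1 - 2.4z + 1.15z^2 - 0.7z^3.
Stationarity requires all roots to lie outside the unit circle, i.e. |z| > 1 for every root.
Degree 3: look for a simple real root z0 first, then factor out (1 - z/z0) and solve the remaining quadratic.
Testing z0 = 0.5: P(0.5) = 1 + (-2.4)(0.5) + (1.15)(0.5)^2 + (-0.7)(0.5)^3
  = 1 + (-1.2) + (0.2875) + (-0.0875) = 0.  So z_0 = 0.5 is a root, |z_0| = 0.5.
Divide out the factor (1 - 2 z) = (1 - z/z0) (since 1/z0 = 2):
  P(z) = (1 - 2 z)(1 + (-0.4) z + (0.35) z^2)
  [check: z-coef -0.4 - (2) = -2.4; z^2-coef 0.35 - (2)(-0.4) = 1.15; z^3-coef -(2)(0.35) = -0.7.]
Remaining roots from the quadratic factor 1 + (-0.4) z + (0.35) z^2:
  Set 1 + (-0.4) z + (0.35) z^2 = 0, i.e. a z^2 + b z + c = 0 with a = 0.35, b = -0.4, c = 1.
  Discriminant D = b^2 - 4ac = (-0.4)^2 - 4*(0.35)*1 = 0.16 - (1.4) = -1.24.
  D < 0, so the roots are the complex-conjugate pair z = (-b +/- i sqrt(-D)) / (2a) = 0.5714 +/- 1.5908i.
  For a conjugate pair |z|^2 = z * conj(z) = (product of roots) = c/a = 1/(0.35) = 2.857143, so |z| = sqrt(2.857143) = 1.6903 for both roots.
Moduli of all roots: 0.5000, 1.6903, 1.6903.
All moduli strictly greater than 1? No.
Verdict: Not stationary.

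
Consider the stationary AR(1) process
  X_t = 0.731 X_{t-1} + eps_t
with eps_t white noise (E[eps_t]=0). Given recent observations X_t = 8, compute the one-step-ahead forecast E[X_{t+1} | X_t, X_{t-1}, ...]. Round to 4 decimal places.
E[X_{t+1} \mid \mathcal F_t] = 5.8480

For an AR(p) model X_t = c + sum_i phi_i X_{t-i} + eps_t, the
one-step-ahead conditional mean is
  E[X_{t+1} | X_t, ...] = c + sum_i phi_i X_{t+1-i}.
Substitute known values:
  E[X_{t+1} | ...] = (0.731) * (8)
                   = 5.8480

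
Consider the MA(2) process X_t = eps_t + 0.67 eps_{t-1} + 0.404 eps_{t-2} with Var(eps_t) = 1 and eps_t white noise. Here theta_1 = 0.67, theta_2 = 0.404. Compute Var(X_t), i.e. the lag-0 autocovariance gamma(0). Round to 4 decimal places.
\gamma(0) = 1.6121

For an MA(q) process X_t = eps_t + sum_i theta_i eps_{t-i} with
Var(eps_t) = sigma^2, the variance is
  gamma(0) = sigma^2 * (1 + sum_i theta_i^2).
  sum_i theta_i^2 = (0.67)^2 + (0.404)^2 = 0.4489 + 0.163216 = 0.612116.
  gamma(0) = 1 * (1 + 0.612116) = 1 * 1.612116 = 1.612116, which rounds to 1.6121.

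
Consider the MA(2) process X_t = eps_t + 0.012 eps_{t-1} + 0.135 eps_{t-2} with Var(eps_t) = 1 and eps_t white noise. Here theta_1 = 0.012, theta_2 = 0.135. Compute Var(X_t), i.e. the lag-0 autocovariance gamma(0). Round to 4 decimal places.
\gamma(0) = 1.0184

For an MA(q) process X_t = eps_t + sum_i theta_i eps_{t-i} with
Var(eps_t) = sigma^2, the variance is
  gamma(0) = sigma^2 * (1 + sum_i theta_i^2).
  sum_i theta_i^2 = (0.012)^2 + (0.135)^2 = 0.000144 + 0.018225 = 0.018369.
  gamma(0) = 1 * (1 + 0.018369) = 1 * 1.018369 = 1.018369, which rounds to 1.0184.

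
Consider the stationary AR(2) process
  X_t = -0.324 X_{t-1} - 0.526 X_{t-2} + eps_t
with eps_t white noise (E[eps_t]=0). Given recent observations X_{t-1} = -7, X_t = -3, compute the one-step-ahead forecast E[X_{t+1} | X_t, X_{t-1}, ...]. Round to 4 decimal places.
E[X_{t+1} \mid \mathcal F_t] = 4.6540

For an AR(p) model X_t = c + sum_i phi_i X_{t-i} + eps_t, the
one-step-ahead conditional mean is
  E[X_{t+1} | X_t, ...] = c + sum_i phi_i X_{t+1-i}.
Substitute known values:
  E[X_{t+1} | ...] = (-0.324) * (-3) + (-0.526) * (-7)
                   = 4.6540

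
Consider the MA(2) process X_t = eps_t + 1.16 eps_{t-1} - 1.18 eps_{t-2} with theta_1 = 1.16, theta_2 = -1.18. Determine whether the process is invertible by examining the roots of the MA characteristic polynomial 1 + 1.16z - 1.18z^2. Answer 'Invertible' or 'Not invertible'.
\text{Not invertible}

The MA(q) characteristic polynomial is P(z) = 1 + 1.16z - 1.18z^2.
Invertibility requires all roots to lie outside the unit circle, i.e. |z| > 1 for every root.
Set 1 + (1.16) z + (-1.18) z^2 = 0, i.e. a z^2 + b z + c = 0 with a = -1.18, b = 1.16, c = 1.
Discriminant D = b^2 - 4ac = (1.16)^2 - 4*(-1.18)*1 = 1.3456 - (-4.72) = 6.0656.
D >= 0, so the roots are real: z = (-b +/- sqrt(D)) / (2a) = (-1.16 +/- 2.462844) / (-2.36).
  z_1 = (-1.16 + 2.462844) / (-2.36) = -0.5521,   |z_1| = 0.5521.
  z_2 = (-1.16 - 2.462844) / (-2.36) = 1.5351,   |z_2| = 1.5351.
Moduli of all roots: 0.5521, 1.5351.
All moduli strictly greater than 1? No.
Verdict: Not invertible.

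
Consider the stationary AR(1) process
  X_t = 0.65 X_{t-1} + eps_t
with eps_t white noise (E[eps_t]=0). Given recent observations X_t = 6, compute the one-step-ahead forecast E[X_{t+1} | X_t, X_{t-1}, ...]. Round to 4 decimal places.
E[X_{t+1} \mid \mathcal F_t] = 3.9000

For an AR(p) model X_t = c + sum_i phi_i X_{t-i} + eps_t, the
one-step-ahead conditional mean is
  E[X_{t+1} | X_t, ...] = c + sum_i phi_i X_{t+1-i}.
Substitute known values:
  E[X_{t+1} | ...] = (0.65) * (6)
                   = 3.9000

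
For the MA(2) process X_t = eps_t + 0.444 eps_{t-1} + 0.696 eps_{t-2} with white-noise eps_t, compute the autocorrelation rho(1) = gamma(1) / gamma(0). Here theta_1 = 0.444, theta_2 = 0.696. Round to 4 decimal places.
\rho(1) = 0.4478

For an MA(q) process with theta_0 = 1, the autocovariance is
  gamma(k) = sigma^2 * sum_{i=0..q-k} theta_i * theta_{i+k},
and rho(k) = gamma(k) / gamma(0). Sigma^2 cancels.
  numerator   = (1)*(0.444) + (0.444)*(0.696) = 0.753024.
  denominator = (1)^2 + (0.444)^2 + (0.696)^2 = 1.681552.
  rho(1) = 0.753024 / 1.681552 = 0.4478.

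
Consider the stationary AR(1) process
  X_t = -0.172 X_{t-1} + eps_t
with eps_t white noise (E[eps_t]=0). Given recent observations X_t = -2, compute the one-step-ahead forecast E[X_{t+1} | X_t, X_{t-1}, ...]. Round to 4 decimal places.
E[X_{t+1} \mid \mathcal F_t] = 0.3440

For an AR(p) model X_t = c + sum_i phi_i X_{t-i} + eps_t, the
one-step-ahead conditional mean is
  E[X_{t+1} | X_t, ...] = c + sum_i phi_i X_{t+1-i}.
Substitute known values:
  E[X_{t+1} | ...] = (-0.172) * (-2)
                   = 0.3440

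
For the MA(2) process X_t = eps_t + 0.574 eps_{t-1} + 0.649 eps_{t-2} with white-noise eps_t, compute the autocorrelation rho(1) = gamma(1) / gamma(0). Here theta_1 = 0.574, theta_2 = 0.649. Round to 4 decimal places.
\rho(1) = 0.5407

For an MA(q) process with theta_0 = 1, the autocovariance is
  gamma(k) = sigma^2 * sum_{i=0..q-k} theta_i * theta_{i+k},
and rho(k) = gamma(k) / gamma(0). Sigma^2 cancels.
  numerator   = (1)*(0.574) + (0.574)*(0.649) = 0.946526.
  denominator = (1)^2 + (0.574)^2 + (0.649)^2 = 1.750677.
  rho(1) = 0.946526 / 1.750677 = 0.5407.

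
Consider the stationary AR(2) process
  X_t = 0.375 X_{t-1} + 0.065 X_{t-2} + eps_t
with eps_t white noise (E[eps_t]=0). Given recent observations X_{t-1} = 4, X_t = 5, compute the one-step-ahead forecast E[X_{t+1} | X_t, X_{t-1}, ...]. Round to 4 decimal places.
E[X_{t+1} \mid \mathcal F_t] = 2.1350

For an AR(p) model X_t = c + sum_i phi_i X_{t-i} + eps_t, the
one-step-ahead conditional mean is
  E[X_{t+1} | X_t, ...] = c + sum_i phi_i X_{t+1-i}.
Substitute known values:
  E[X_{t+1} | ...] = (0.375) * (5) + (0.065) * (4)
                   = 2.1350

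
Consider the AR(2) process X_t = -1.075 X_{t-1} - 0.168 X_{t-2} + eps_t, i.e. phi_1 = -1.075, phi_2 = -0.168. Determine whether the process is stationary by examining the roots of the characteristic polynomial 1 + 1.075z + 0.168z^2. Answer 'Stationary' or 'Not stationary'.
\text{Stationary}

The AR(p) characteristic polynomial is P(z) = 1 + 1.075z + 0.168z^2.
Stationarity requires all roots to lie outside the unit circle, i.e. |z| > 1 for every root.
Set 1 + (1.075) z + (0.168) z^2 = 0, i.e. a z^2 + b z + c = 0 with a = 0.168, b = 1.075, c = 1.
Discriminant D = b^2 - 4ac = (1.075)^2 - 4*(0.168)*1 = 1.155625 - (0.672) = 0.483625.
D >= 0, so the roots are real: z = (-b +/- sqrt(D)) / (2a) = (-1.075 +/- 0.695432) / (0.336).
  z_1 = (-1.075 + 0.695432) / (0.336) = -1.1297,   |z_1| = 1.1297.
  z_2 = (-1.075 - 0.695432) / (0.336) = -5.2691,   |z_2| = 5.2691.
Moduli of all roots: 1.1297, 5.2691.
All moduli strictly greater than 1? Yes.
Verdict: Stationary.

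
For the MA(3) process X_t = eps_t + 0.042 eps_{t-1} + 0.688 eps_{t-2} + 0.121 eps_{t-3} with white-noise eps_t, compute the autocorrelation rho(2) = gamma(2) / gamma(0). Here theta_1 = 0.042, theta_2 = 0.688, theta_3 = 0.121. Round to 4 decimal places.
\rho(2) = 0.4652

For an MA(q) process with theta_0 = 1, the autocovariance is
  gamma(k) = sigma^2 * sum_{i=0..q-k} theta_i * theta_{i+k},
and rho(k) = gamma(k) / gamma(0). Sigma^2 cancels.
  numerator   = (1)*(0.688) + (0.042)*(0.121) = 0.693082.
  denominator = (1)^2 + (0.042)^2 + (0.688)^2 + (0.121)^2 = 1.489749.
  rho(2) = 0.693082 / 1.489749 = 0.4652.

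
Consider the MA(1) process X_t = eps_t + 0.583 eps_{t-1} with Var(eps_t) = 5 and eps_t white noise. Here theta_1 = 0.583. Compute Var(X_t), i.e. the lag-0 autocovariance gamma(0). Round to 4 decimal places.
\gamma(0) = 6.6994

For an MA(q) process X_t = eps_t + sum_i theta_i eps_{t-i} with
Var(eps_t) = sigma^2, the variance is
  gamma(0) = sigma^2 * (1 + sum_i theta_i^2).
  sum_i theta_i^2 = (0.583)^2 = 0.339889.
  gamma(0) = 5 * (1 + 0.339889) = 5 * 1.339889 = 6.699445, which rounds to 6.6994.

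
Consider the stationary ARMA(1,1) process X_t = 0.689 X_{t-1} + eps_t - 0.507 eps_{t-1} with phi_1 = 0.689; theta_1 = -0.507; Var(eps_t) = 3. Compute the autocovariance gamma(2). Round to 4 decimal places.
\gamma(2) = 0.4660

Multiply the model equation by X_{t-k} and take expectations. With theta_0 = psi_0 = 1 and psi_j the MA(infinity) weights, this gives
  gamma(k) - sum_i phi_i gamma(k-i) = c_k,
  c_k = sigma^2 * sum_{j=k..q} theta_j psi_{j-k}   (c_k = 0 for k > q),
using gamma(-m) = gamma(m).
psi-weights needed (psi_j = theta_j + sum_i phi_i psi_{j-i}):
  psi_1 = theta_1 + phi_1 = -0.507 + (0.689) = 0.182
Right-hand sides:
  c_0 = sigma^2 (1 + theta_1 psi_1) = 3 * (1 + (-0.507)(0.182)) = 3 * 0.907726 = 2.723178
  c_1 = sigma^2 theta_1 = 3 * (-0.507) = -1.521
  c_2 = 0
Equations for k = 0 and k = 1 (AR order 1):
  gamma(0) = phi_1 gamma(1) + c_0
  gamma(1) = phi_1 gamma(0) + c_1
Substituting the second into the first: gamma(0) (1 - phi_1^2) = c_0 + phi_1 c_1, so
  gamma(0) = (c_0 + phi_1 c_1) / (1 - phi_1^2) = (2.723178 + (0.689)(-1.521)) / (1 - (0.689)^2) = 1.675209 / 0.525279 = 3.189179.
  gamma(1) = phi_1 gamma(0) + c_1 = (0.689)(3.189179) + (-1.521) = 0.676345.
For k = 2 (> q): gamma(2) = phi_1 gamma(1) = (0.689)(0.676345) = 0.466001.
Therefore gamma(2) = 0.4660 (to 4 decimal places).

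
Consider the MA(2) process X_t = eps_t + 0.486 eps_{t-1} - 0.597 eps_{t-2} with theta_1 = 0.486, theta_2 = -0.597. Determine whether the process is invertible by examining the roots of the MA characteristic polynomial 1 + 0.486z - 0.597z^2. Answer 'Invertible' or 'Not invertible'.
\text{Not invertible}

The MA(q) characteristic polynomial is P(z) = 1 + 0.486z - 0.597z^2.
Invertibility requires all roots to lie outside the unit circle, i.e. |z| > 1 for every root.
Set 1 + (0.486) z + (-0.597) z^2 = 0, i.e. a z^2 + b z + c = 0 with a = -0.597, b = 0.486, c = 1.
Discriminant D = b^2 - 4ac = (0.486)^2 - 4*(-0.597)*1 = 0.236196 - (-2.388) = 2.624196.
D >= 0, so the roots are real: z = (-b +/- sqrt(D)) / (2a) = (-0.486 +/- 1.619937) / (-1.194).
  z_1 = (-0.486 + 1.619937) / (-1.194) = -0.9497,   |z_1| = 0.9497.
  z_2 = (-0.486 - 1.619937) / (-1.194) = 1.7638,   |z_2| = 1.7638.
Moduli of all roots: 0.9497, 1.7638.
All moduli strictly greater than 1? No.
Verdict: Not invertible.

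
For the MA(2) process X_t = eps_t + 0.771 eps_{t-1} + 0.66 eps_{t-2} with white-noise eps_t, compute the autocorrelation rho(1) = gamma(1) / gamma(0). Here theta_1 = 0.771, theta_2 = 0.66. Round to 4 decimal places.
\rho(1) = 0.6305

For an MA(q) process with theta_0 = 1, the autocovariance is
  gamma(k) = sigma^2 * sum_{i=0..q-k} theta_i * theta_{i+k},
and rho(k) = gamma(k) / gamma(0). Sigma^2 cancels.
  numerator   = (1)*(0.771) + (0.771)*(0.66) = 1.27986.
  denominator = (1)^2 + (0.771)^2 + (0.66)^2 = 2.030041.
  rho(1) = 1.27986 / 2.030041 = 0.6305.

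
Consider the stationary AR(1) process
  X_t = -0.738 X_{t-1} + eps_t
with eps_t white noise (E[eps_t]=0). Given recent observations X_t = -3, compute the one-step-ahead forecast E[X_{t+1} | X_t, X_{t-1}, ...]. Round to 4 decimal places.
E[X_{t+1} \mid \mathcal F_t] = 2.2140

For an AR(p) model X_t = c + sum_i phi_i X_{t-i} + eps_t, the
one-step-ahead conditional mean is
  E[X_{t+1} | X_t, ...] = c + sum_i phi_i X_{t+1-i}.
Substitute known values:
  E[X_{t+1} | ...] = (-0.738) * (-3)
                   = 2.2140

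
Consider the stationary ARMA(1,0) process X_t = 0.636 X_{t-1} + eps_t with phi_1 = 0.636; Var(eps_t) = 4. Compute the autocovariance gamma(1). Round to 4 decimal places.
\gamma(1) = 4.2720

Multiply the model equation by X_{t-k} and take expectations. With theta_0 = psi_0 = 1 and psi_j the MA(infinity) weights, this gives
  gamma(k) - sum_i phi_i gamma(k-i) = c_k,
  c_k = sigma^2 * sum_{j=k..q} theta_j psi_{j-k}   (c_k = 0 for k > q),
using gamma(-m) = gamma(m).
Pure AR (q = 0): c_0 = sigma^2 = 4, c_k = 0 for k >= 1.
Equations for k = 0 and k = 1 (AR order 1):
  gamma(0) = phi_1 gamma(1) + c_0
  gamma(1) = phi_1 gamma(0) + c_1
Substituting the second into the first: gamma(0) (1 - phi_1^2) = c_0 + phi_1 c_1, so
  gamma(0) = c_0 / (1 - phi_1^2) = 4 / (1 - (0.636)^2) = 4 / 0.595504 = 6.716999.
  gamma(1) = phi_1 gamma(0) = (0.636)(6.716999) = 4.272012.
Therefore gamma(1) = 4.2720 (to 4 decimal places).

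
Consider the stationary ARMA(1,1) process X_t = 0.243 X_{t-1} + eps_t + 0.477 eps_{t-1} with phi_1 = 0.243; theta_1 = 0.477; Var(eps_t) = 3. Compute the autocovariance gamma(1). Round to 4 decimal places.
\gamma(1) = 2.5616

Multiply the model equation by X_{t-k} and take expectations. With theta_0 = psi_0 = 1 and psi_j the MA(infinity) weights, this gives
  gamma(k) - sum_i phi_i gamma(k-i) = c_k,
  c_k = sigma^2 * sum_{j=k..q} theta_j psi_{j-k}   (c_k = 0 for k > q),
using gamma(-m) = gamma(m).
psi-weights needed (psi_j = theta_j + sum_i phi_i psi_{j-i}):
  psi_1 = theta_1 + phi_1 = 0.477 + (0.243) = 0.72
Right-hand sides:
  c_0 = sigma^2 (1 + theta_1 psi_1) = 3 * (1 + (0.477)(0.72)) = 3 * 1.34344 = 4.03032
  c_1 = sigma^2 theta_1 = 3 * (0.477) = 1.431
  c_2 = 0
Equations for k = 0 and k = 1 (AR order 1):
  gamma(0) = phi_1 gamma(1) + c_0
  gamma(1) = phi_1 gamma(0) + c_1
Substituting the second into the first: gamma(0) (1 - phi_1^2) = c_0 + phi_1 c_1, so
  gamma(0) = (c_0 + phi_1 c_1) / (1 - phi_1^2) = (4.03032 + (0.243)(1.431)) / (1 - (0.243)^2) = 4.378053 / 0.940951 = 4.652796.
  gamma(1) = phi_1 gamma(0) + c_1 = (0.243)(4.652796) + (1.431) = 2.561629.
Therefore gamma(1) = 2.5616 (to 4 decimal places).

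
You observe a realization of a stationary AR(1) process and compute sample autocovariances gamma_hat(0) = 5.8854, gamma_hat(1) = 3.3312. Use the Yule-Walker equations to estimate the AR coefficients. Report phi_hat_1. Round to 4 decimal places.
\hat\phi_{1} = 0.5660

The Yule-Walker equations for an AR(p) process read, in matrix form,
  Gamma_p phi = r_p,   with   (Gamma_p)_{ij} = gamma(|i - j|),
                       (r_p)_i = gamma(i),   i,j = 1..p.
Substitute the sample gammas (Toeplitz matrix and right-hand side of size 1):
  Gamma_p = [[5.8854]]
  r_p     = [3.3312]
With p = 1 this is the single equation gamma(0) phi_1 = gamma(1):
  phi_hat_1 = gamma(1) / gamma(0) = 3.3312 / 5.8854 = 0.5660.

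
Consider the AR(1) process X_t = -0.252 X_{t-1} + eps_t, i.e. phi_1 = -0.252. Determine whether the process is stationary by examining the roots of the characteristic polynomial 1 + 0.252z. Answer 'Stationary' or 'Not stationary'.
\text{Stationary}

The AR(p) characteristic polynomial is P(z) = 1 + 0.252z.
Stationarity requires all roots to lie outside the unit circle, i.e. |z| > 1 for every root.
This is linear in z: 1 + (0.252) z = 0  =>  z = -1/(0.252) = -3.968254,  |z| = 3.968254.
Moduli of all roots: 3.9683.
All moduli strictly greater than 1? Yes.
Verdict: Stationary.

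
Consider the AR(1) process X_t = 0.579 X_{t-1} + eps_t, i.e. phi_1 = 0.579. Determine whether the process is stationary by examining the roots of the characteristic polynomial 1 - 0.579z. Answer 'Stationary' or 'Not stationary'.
\text{Stationary}

The AR(p) characteristic polynomial is P(z) = 1 - 0.579z.
Stationarity requires all roots to lie outside the unit circle, i.e. |z| > 1 for every root.
This is linear in z: 1 + (-0.579) z = 0  =>  z = -1/(-0.579) = 1.727116,  |z| = 1.727116.
Moduli of all roots: 1.7271.
All moduli strictly greater than 1? Yes.
Verdict: Stationary.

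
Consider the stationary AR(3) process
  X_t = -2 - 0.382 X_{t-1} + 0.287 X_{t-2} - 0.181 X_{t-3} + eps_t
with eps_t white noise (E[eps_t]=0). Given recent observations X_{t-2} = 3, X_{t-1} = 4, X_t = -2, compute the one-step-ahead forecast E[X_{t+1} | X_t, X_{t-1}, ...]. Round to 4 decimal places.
E[X_{t+1} \mid \mathcal F_t] = -0.6310

For an AR(p) model X_t = c + sum_i phi_i X_{t-i} + eps_t, the
one-step-ahead conditional mean is
  E[X_{t+1} | X_t, ...] = c + sum_i phi_i X_{t+1-i}.
Substitute known values:
  E[X_{t+1} | ...] = -2 + (-0.382) * (-2) + (0.287) * (4) + (-0.181) * (3)
                   = -0.6310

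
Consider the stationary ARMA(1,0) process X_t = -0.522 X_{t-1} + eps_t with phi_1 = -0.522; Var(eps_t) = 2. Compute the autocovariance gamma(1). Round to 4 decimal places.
\gamma(1) = -1.4350

Multiply the model equation by X_{t-k} and take expectations. With theta_0 = psi_0 = 1 and psi_j the MA(infinity) weights, this gives
  gamma(k) - sum_i phi_i gamma(k-i) = c_k,
  c_k = sigma^2 * sum_{j=k..q} theta_j psi_{j-k}   (c_k = 0 for k > q),
using gamma(-m) = gamma(m).
Pure AR (q = 0): c_0 = sigma^2 = 2, c_k = 0 for k >= 1.
Equations for k = 0 and k = 1 (AR order 1):
  gamma(0) = phi_1 gamma(1) + c_0
  gamma(1) = phi_1 gamma(0) + c_1
Substituting the second into the first: gamma(0) (1 - phi_1^2) = c_0 + phi_1 c_1, so
  gamma(0) = c_0 / (1 - phi_1^2) = 2 / (1 - (-0.522)^2) = 2 / 0.727516 = 2.74908.
  gamma(1) = phi_1 gamma(0) = (-0.522)(2.74908) = -1.43502.
Therefore gamma(1) = -1.4350 (to 4 decimal places).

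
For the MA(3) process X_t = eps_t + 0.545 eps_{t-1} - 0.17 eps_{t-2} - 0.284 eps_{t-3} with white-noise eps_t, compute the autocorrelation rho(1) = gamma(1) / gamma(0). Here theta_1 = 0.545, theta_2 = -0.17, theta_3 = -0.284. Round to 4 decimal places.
\rho(1) = 0.3559

For an MA(q) process with theta_0 = 1, the autocovariance is
  gamma(k) = sigma^2 * sum_{i=0..q-k} theta_i * theta_{i+k},
and rho(k) = gamma(k) / gamma(0). Sigma^2 cancels.
  numerator   = (1)*(0.545) + (0.545)*(-0.17) + (-0.17)*(-0.284) = 0.50063.
  denominator = (1)^2 + (0.545)^2 + (-0.17)^2 + (-0.284)^2 = 1.406581.
  rho(1) = 0.50063 / 1.406581 = 0.3559.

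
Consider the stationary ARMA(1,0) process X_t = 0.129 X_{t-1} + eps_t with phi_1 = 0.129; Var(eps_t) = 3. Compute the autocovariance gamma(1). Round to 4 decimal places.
\gamma(1) = 0.3935

Multiply the model equation by X_{t-k} and take expectations. With theta_0 = psi_0 = 1 and psi_j the MA(infinity) weights, this gives
  gamma(k) - sum_i phi_i gamma(k-i) = c_k,
  c_k = sigma^2 * sum_{j=k..q} theta_j psi_{j-k}   (c_k = 0 for k > q),
using gamma(-m) = gamma(m).
Pure AR (q = 0): c_0 = sigma^2 = 3, c_k = 0 for k >= 1.
Equations for k = 0 and k = 1 (AR order 1):
  gamma(0) = phi_1 gamma(1) + c_0
  gamma(1) = phi_1 gamma(0) + c_1
Substituting the second into the first: gamma(0) (1 - phi_1^2) = c_0 + phi_1 c_1, so
  gamma(0) = c_0 / (1 - phi_1^2) = 3 / (1 - (0.129)^2) = 3 / 0.983359 = 3.050768.
  gamma(1) = phi_1 gamma(0) = (0.129)(3.050768) = 0.393549.
Therefore gamma(1) = 0.3935 (to 4 decimal places).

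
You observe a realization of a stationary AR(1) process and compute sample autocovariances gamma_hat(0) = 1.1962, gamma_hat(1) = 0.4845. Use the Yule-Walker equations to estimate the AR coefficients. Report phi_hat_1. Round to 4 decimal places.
\hat\phi_{1} = 0.4050

The Yule-Walker equations for an AR(p) process read, in matrix form,
  Gamma_p phi = r_p,   with   (Gamma_p)_{ij} = gamma(|i - j|),
                       (r_p)_i = gamma(i),   i,j = 1..p.
Substitute the sample gammas (Toeplitz matrix and right-hand side of size 1):
  Gamma_p = [[1.1962]]
  r_p     = [0.4845]
With p = 1 this is the single equation gamma(0) phi_1 = gamma(1):
  phi_hat_1 = gamma(1) / gamma(0) = 0.4845 / 1.1962 = 0.4050.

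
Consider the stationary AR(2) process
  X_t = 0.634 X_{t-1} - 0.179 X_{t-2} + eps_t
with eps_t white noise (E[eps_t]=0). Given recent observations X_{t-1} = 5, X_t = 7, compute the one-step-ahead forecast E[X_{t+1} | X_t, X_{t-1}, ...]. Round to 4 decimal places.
E[X_{t+1} \mid \mathcal F_t] = 3.5430

For an AR(p) model X_t = c + sum_i phi_i X_{t-i} + eps_t, the
one-step-ahead conditional mean is
  E[X_{t+1} | X_t, ...] = c + sum_i phi_i X_{t+1-i}.
Substitute known values:
  E[X_{t+1} | ...] = (0.634) * (7) + (-0.179) * (5)
                   = 3.5430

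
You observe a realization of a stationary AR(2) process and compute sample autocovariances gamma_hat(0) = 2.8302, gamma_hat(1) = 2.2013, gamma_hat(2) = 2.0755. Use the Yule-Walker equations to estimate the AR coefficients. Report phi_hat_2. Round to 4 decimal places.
\hat\phi_{2} = 0.3250

The Yule-Walker equations for an AR(p) process read, in matrix form,
  Gamma_p phi = r_p,   with   (Gamma_p)_{ij} = gamma(|i - j|),
                       (r_p)_i = gamma(i),   i,j = 1..p.
Substitute the sample gammas (Toeplitz matrix and right-hand side of size 2):
  Gamma_p = [[2.8302, 2.2013], [2.2013, 2.8302]]
  r_p     = [2.2013, 2.0755]
Written out:
  2.8302 phi_1 + 2.2013 phi_2 = 2.2013
  2.2013 phi_1 + 2.8302 phi_2 = 2.0755
Solve by Cramer's rule:
  det = gamma(0)^2 - gamma(1)^2 = (2.8302)^2 - (2.2013)^2 = 8.01003204 - 4.84572169 = 3.16431035
  phi_hat_1 = [gamma(1) gamma(0) - gamma(1) gamma(2)] / det = [(2.2013)(2.8302) - (2.2013)(2.0755)] / 3.16431035 = 1.66132111 / 3.16431035 = 0.525
  phi_hat_2 = [gamma(0) gamma(2) - gamma(1)^2] / det = [(2.8302)(2.0755) - (2.2013)^2] / 3.16431035 = 1.02835841 / 3.16431035 = 0.325
So phi_hat = [0.5250, 0.3250].
Therefore phi_hat_2 = 0.3250.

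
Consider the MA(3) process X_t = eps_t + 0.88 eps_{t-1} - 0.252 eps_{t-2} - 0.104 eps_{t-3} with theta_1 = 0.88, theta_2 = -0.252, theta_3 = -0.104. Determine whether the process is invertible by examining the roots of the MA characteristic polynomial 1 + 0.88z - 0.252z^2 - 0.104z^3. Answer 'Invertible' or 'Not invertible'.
\text{Not invertible}

The MA(q) characteristic polynomial is P(z) = 1 + 0.88z - 0.252z^2 - 0.104z^3.
Invertibility requires all roots to lie outside the unit circle, i.e. |z| > 1 for every root.
Degree 3: look for a simple real root z0 first, then factor out (1 - z/z0) and solve the remaining quadratic.
Testing z0 = 2.5: P(2.5) = 1 + (0.88)(2.5) + (-0.252)(2.5)^2 + (-0.104)(2.5)^3
  = 1 + (2.2) + (-1.575) + (-1.625) = 0.  So z_0 = 2.5 is a root, |z_0| = 2.5.
Divide out the factor (1 - 0.4 z) = (1 - z/z0) (since 1/z0 = 0.4):
  P(z) = (1 - 0.4 z)(1 + (1.28) z + (0.26) z^2)
  [check: z-coef 1.28 - (0.4) = 0.88; z^2-coef 0.26 - (0.4)(1.28) = -0.252; z^3-coef -(0.4)(0.26) = -0.104.]
Remaining roots from the quadratic factor 1 + (1.28) z + (0.26) z^2:
  Set 1 + (1.28) z + (0.26) z^2 = 0, i.e. a z^2 + b z + c = 0 with a = 0.26, b = 1.28, c = 1.
  Discriminant D = b^2 - 4ac = (1.28)^2 - 4*(0.26)*1 = 1.6384 - (1.04) = 0.5984.
  D >= 0, so the roots are real: z = (-b +/- sqrt(D)) / (2a) = (-1.28 +/- 0.773563) / (0.52).
    z_1 = (-1.28 + 0.773563) / (0.52) = -0.9739,   |z_1| = 0.9739.
    z_2 = (-1.28 - 0.773563) / (0.52) = -3.9492,   |z_2| = 3.9492.
Moduli of all roots: 2.5000, 0.9739, 3.9492.
All moduli strictly greater than 1? No.
Verdict: Not invertible.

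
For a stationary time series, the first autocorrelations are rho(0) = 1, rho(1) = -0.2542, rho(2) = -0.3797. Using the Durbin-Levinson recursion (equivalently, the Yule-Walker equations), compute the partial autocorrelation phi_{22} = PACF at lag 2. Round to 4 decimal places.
\phi_{22} = -0.4750

The PACF at lag k is phi_{kk}, the last component of the solution
to the Yule-Walker system G_k phi = r_k where
  (G_k)_{ij} = rho(|i - j|), (r_k)_i = rho(i), i,j = 1..k.
Equivalently, Durbin-Levinson gives phi_{kk} iteratively:
  phi_{11} = rho(1)
  phi_{kk} = [rho(k) - sum_{j=1..k-1} phi_{k-1,j} rho(k-j)]
            / [1 - sum_{j=1..k-1} phi_{k-1,j} rho(j)],
  phi_{k,j} = phi_{k-1,j} - phi_{kk} phi_{k-1,k-j},  j = 1..k-1.
Step k = 1:
  phi_11 = rho(1) = -0.2542.
Step k = 2:
  phi_22 = [rho(2) - phi_11 rho(1)] / [1 - phi_11 rho(1)] = [-0.3797 - (-0.2542)(-0.2542)] / [1 - (-0.2542)(-0.2542)]
         = -0.44431764 / 0.93538236 = -0.475.
Therefore phi_{22} = -0.4750.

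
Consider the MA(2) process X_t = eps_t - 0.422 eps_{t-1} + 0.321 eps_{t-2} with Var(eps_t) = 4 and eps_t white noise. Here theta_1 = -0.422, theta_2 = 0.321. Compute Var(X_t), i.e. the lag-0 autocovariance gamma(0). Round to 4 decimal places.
\gamma(0) = 5.1245

For an MA(q) process X_t = eps_t + sum_i theta_i eps_{t-i} with
Var(eps_t) = sigma^2, the variance is
  gamma(0) = sigma^2 * (1 + sum_i theta_i^2).
  sum_i theta_i^2 = (-0.422)^2 + (0.321)^2 = 0.178084 + 0.103041 = 0.281125.
  gamma(0) = 4 * (1 + 0.281125) = 4 * 1.281125 = 5.1245.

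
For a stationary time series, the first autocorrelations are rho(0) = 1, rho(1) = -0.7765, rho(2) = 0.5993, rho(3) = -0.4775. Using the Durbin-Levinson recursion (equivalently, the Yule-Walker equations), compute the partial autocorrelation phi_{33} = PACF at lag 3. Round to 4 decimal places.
\phi_{33} = -0.0378

The PACF at lag k is phi_{kk}, the last component of the solution
to the Yule-Walker system G_k phi = r_k where
  (G_k)_{ij} = rho(|i - j|), (r_k)_i = rho(i), i,j = 1..k.
Equivalently, Durbin-Levinson gives phi_{kk} iteratively:
  phi_{11} = rho(1)
  phi_{kk} = [rho(k) - sum_{j=1..k-1} phi_{k-1,j} rho(k-j)]
            / [1 - sum_{j=1..k-1} phi_{k-1,j} rho(j)],
  phi_{k,j} = phi_{k-1,j} - phi_{kk} phi_{k-1,k-j},  j = 1..k-1.
Step k = 1:
  phi_11 = rho(1) = -0.7765.
Step k = 2:
  phi_22 = [rho(2) - phi_11 rho(1)] / [1 - phi_11 rho(1)] = [0.5993 - (-0.7765)(-0.7765)] / [1 - (-0.7765)(-0.7765)]
         = -0.00365225 / 0.39704775 = -0.009199.
  Update: phi_21 = phi_11 - phi_22 phi_11 = -0.7765 - (-0.009199)(-0.7765) = -0.783643.
Step k = 3:
  phi_33 = [rho(3) - phi_21 rho(2) - phi_22 rho(1)] / [1 - phi_21 rho(1) - phi_22 rho(2)]
    numerator   = -0.4775 - (-0.783643)(0.5993) - (-0.009199)(-0.7765) = -0.01500561
    denominator = 1 - (-0.783643)(-0.7765) - (-0.009199)(0.5993) = 0.39701415
  phi_33 = -0.01500561 / 0.39701415 = -0.0378.
Therefore phi_{33} = -0.0378.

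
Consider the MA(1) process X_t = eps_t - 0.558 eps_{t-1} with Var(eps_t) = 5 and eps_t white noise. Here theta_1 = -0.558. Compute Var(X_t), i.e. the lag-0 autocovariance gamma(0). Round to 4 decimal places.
\gamma(0) = 6.5568

For an MA(q) process X_t = eps_t + sum_i theta_i eps_{t-i} with
Var(eps_t) = sigma^2, the variance is
  gamma(0) = sigma^2 * (1 + sum_i theta_i^2).
  sum_i theta_i^2 = (-0.558)^2 = 0.311364.
  gamma(0) = 5 * (1 + 0.311364) = 5 * 1.311364 = 6.55682, which rounds to 6.5568.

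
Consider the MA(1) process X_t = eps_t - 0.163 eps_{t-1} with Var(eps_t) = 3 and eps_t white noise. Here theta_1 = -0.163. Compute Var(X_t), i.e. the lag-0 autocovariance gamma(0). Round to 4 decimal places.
\gamma(0) = 3.0797

For an MA(q) process X_t = eps_t + sum_i theta_i eps_{t-i} with
Var(eps_t) = sigma^2, the variance is
  gamma(0) = sigma^2 * (1 + sum_i theta_i^2).
  sum_i theta_i^2 = (-0.163)^2 = 0.026569.
  gamma(0) = 3 * (1 + 0.026569) = 3 * 1.026569 = 3.079707, which rounds to 3.0797.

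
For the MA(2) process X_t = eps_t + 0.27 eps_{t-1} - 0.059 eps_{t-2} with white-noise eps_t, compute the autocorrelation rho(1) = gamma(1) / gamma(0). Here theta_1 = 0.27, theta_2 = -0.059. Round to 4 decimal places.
\rho(1) = 0.2360

For an MA(q) process with theta_0 = 1, the autocovariance is
  gamma(k) = sigma^2 * sum_{i=0..q-k} theta_i * theta_{i+k},
and rho(k) = gamma(k) / gamma(0). Sigma^2 cancels.
  numerator   = (1)*(0.27) + (0.27)*(-0.059) = 0.25407.
  denominator = (1)^2 + (0.27)^2 + (-0.059)^2 = 1.076381.
  rho(1) = 0.25407 / 1.076381 = 0.2360.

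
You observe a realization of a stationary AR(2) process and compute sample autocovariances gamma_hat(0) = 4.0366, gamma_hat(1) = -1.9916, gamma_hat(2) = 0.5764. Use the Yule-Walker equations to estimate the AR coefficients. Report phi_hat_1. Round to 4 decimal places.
\hat\phi_{1} = -0.5590

The Yule-Walker equations for an AR(p) process read, in matrix form,
  Gamma_p phi = r_p,   with   (Gamma_p)_{ij} = gamma(|i - j|),
                       (r_p)_i = gamma(i),   i,j = 1..p.
Substitute the sample gammas (Toeplitz matrix and right-hand side of size 2):
  Gamma_p = [[4.0366, -1.9916], [-1.9916, 4.0366]]
  r_p     = [-1.9916, 0.5764]
Written out:
  4.0366 phi_1 - 1.9916 phi_2 = -1.9916
  -1.9916 phi_1 + 4.0366 phi_2 = 0.5764
Solve by Cramer's rule:
  det = gamma(0)^2 - gamma(1)^2 = (4.0366)^2 - (-1.9916)^2 = 16.29413956 - 3.96647056 = 12.327669
  phi_hat_1 = [gamma(1) gamma(0) - gamma(1) gamma(2)] / det = [(-1.9916)(4.0366) - (-1.9916)(0.5764)] / 12.327669 = -6.89133432 / 12.327669 = -0.559
  phi_hat_2 = [gamma(0) gamma(2) - gamma(1)^2] / det = [(4.0366)(0.5764) - (-1.9916)^2] / 12.327669 = -1.63977432 / 12.327669 = -0.133
So phi_hat = [-0.5590, -0.1330].
Therefore phi_hat_1 = -0.5590.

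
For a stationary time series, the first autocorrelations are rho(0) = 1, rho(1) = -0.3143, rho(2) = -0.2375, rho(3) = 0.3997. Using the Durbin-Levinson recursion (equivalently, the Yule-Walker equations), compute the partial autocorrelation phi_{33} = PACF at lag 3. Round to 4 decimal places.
\phi_{33} = 0.2319

The PACF at lag k is phi_{kk}, the last component of the solution
to the Yule-Walker system G_k phi = r_k where
  (G_k)_{ij} = rho(|i - j|), (r_k)_i = rho(i), i,j = 1..k.
Equivalently, Durbin-Levinson gives phi_{kk} iteratively:
  phi_{11} = rho(1)
  phi_{kk} = [rho(k) - sum_{j=1..k-1} phi_{k-1,j} rho(k-j)]
            / [1 - sum_{j=1..k-1} phi_{k-1,j} rho(j)],
  phi_{k,j} = phi_{k-1,j} - phi_{kk} phi_{k-1,k-j},  j = 1..k-1.
Step k = 1:
  phi_11 = rho(1) = -0.3143.
Step k = 2:
  phi_22 = [rho(2) - phi_11 rho(1)] / [1 - phi_11 rho(1)] = [-0.2375 - (-0.3143)(-0.3143)] / [1 - (-0.3143)(-0.3143)]
         = -0.33628449 / 0.90121551 = -0.373145.
  Update: phi_21 = phi_11 - phi_22 phi_11 = -0.3143 - (-0.373145)(-0.3143) = -0.43158.
Step k = 3:
  phi_33 = [rho(3) - phi_21 rho(2) - phi_22 rho(1)] / [1 - phi_21 rho(1) - phi_22 rho(2)]
    numerator   = 0.3997 - (-0.43158)(-0.2375) - (-0.373145)(-0.3143) = 0.17992022
    denominator = 1 - (-0.43158)(-0.3143) - (-0.373145)(-0.2375) = 0.77573247
  phi_33 = 0.17992022 / 0.77573247 = 0.2319.
Therefore phi_{33} = 0.2319.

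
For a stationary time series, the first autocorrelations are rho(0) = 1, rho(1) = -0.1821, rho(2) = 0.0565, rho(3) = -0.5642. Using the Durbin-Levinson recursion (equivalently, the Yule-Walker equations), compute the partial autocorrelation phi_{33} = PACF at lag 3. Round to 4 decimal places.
\phi_{33} = -0.5690

The PACF at lag k is phi_{kk}, the last component of the solution
to the Yule-Walker system G_k phi = r_k where
  (G_k)_{ij} = rho(|i - j|), (r_k)_i = rho(i), i,j = 1..k.
Equivalently, Durbin-Levinson gives phi_{kk} iteratively:
  phi_{11} = rho(1)
  phi_{kk} = [rho(k) - sum_{j=1..k-1} phi_{k-1,j} rho(k-j)]
            / [1 - sum_{j=1..k-1} phi_{k-1,j} rho(j)],
  phi_{k,j} = phi_{k-1,j} - phi_{kk} phi_{k-1,k-j},  j = 1..k-1.
Step k = 1:
  phi_11 = rho(1) = -0.1821.
Step k = 2:
  phi_22 = [rho(2) - phi_11 rho(1)] / [1 - phi_11 rho(1)] = [0.0565 - (-0.1821)(-0.1821)] / [1 - (-0.1821)(-0.1821)]
         = 0.02333959 / 0.96683959 = 0.02414.
  Update: phi_21 = phi_11 - phi_22 phi_11 = -0.1821 - (0.02414)(-0.1821) = -0.177704.
Step k = 3:
  phi_33 = [rho(3) - phi_21 rho(2) - phi_22 rho(1)] / [1 - phi_21 rho(1) - phi_22 rho(2)]
    numerator   = -0.5642 - (-0.177704)(0.0565) - (0.02414)(-0.1821) = -0.54976381
    denominator = 1 - (-0.177704)(-0.1821) - (0.02414)(0.0565) = 0.96627617
  phi_33 = -0.54976381 / 0.96627617 = -0.569.
Therefore phi_{33} = -0.5690.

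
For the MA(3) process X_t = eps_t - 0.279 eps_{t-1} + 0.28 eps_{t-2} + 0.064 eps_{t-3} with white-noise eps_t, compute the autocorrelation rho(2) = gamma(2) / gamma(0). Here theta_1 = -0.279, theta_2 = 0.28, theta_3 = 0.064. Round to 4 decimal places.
\rho(2) = 0.2259

For an MA(q) process with theta_0 = 1, the autocovariance is
  gamma(k) = sigma^2 * sum_{i=0..q-k} theta_i * theta_{i+k},
and rho(k) = gamma(k) / gamma(0). Sigma^2 cancels.
  numerator   = (1)*(0.28) + (-0.279)*(0.064) = 0.262144.
  denominator = (1)^2 + (-0.279)^2 + (0.28)^2 + (0.064)^2 = 1.160337.
  rho(2) = 0.262144 / 1.160337 = 0.2259.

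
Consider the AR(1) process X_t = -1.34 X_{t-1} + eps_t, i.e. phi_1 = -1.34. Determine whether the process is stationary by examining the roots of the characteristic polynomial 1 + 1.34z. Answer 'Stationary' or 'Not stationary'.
\text{Not stationary}

The AR(p) characteristic polynomial is P(z) = 1 + 1.34z.
Stationarity requires all roots to lie outside the unit circle, i.e. |z| > 1 for every root.
This is linear in z: 1 + (1.34) z = 0  =>  z = -1/(1.34) = -0.746269,  |z| = 0.746269.
Moduli of all roots: 0.7463.
All moduli strictly greater than 1? No.
Verdict: Not stationary.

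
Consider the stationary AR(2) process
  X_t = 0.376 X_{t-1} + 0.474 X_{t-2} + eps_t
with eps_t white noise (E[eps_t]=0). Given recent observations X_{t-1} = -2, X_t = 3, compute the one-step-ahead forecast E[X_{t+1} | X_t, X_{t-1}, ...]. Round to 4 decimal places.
E[X_{t+1} \mid \mathcal F_t] = 0.1800

For an AR(p) model X_t = c + sum_i phi_i X_{t-i} + eps_t, the
one-step-ahead conditional mean is
  E[X_{t+1} | X_t, ...] = c + sum_i phi_i X_{t+1-i}.
Substitute known values:
  E[X_{t+1} | ...] = (0.376) * (3) + (0.474) * (-2)
                   = 0.1800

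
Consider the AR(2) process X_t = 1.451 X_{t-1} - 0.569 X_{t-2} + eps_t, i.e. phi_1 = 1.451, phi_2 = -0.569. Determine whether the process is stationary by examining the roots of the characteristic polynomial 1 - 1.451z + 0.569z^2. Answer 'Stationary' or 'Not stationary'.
\text{Stationary}

The AR(p) characteristic polynomial is P(z) = 1 - 1.451z + 0.569z^2.
Stationarity requires all roots to lie outside the unit circle, i.e. |z| > 1 for every root.
Set 1 + (-1.451) z + (0.569) z^2 = 0, i.e. a z^2 + b z + c = 0 with a = 0.569, b = -1.451, c = 1.
Discriminant D = b^2 - 4ac = (-1.451)^2 - 4*(0.569)*1 = 2.105401 - (2.276) = -0.170599.
D < 0, so the roots are the complex-conjugate pair z = (-b +/- i sqrt(-D)) / (2a) = 1.275 +/- 0.3629i.
For a conjugate pair |z|^2 = z * conj(z) = (product of roots) = c/a = 1/(0.569) = 1.757469, so |z| = sqrt(1.757469) = 1.3257 for both roots.
Moduli of all roots: 1.3257, 1.3257.
All moduli strictly greater than 1? Yes.
Verdict: Stationary.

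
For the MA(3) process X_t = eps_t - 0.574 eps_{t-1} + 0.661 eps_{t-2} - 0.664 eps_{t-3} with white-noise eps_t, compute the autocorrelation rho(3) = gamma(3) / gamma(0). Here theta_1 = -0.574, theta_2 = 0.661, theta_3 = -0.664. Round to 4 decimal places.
\rho(3) = -0.3008

For an MA(q) process with theta_0 = 1, the autocovariance is
  gamma(k) = sigma^2 * sum_{i=0..q-k} theta_i * theta_{i+k},
and rho(k) = gamma(k) / gamma(0). Sigma^2 cancels.
  numerator   = (1)*(-0.664) = -0.664.
  denominator = (1)^2 + (-0.574)^2 + (0.661)^2 + (-0.664)^2 = 2.207293.
  rho(3) = -0.664 / 2.207293 = -0.3008.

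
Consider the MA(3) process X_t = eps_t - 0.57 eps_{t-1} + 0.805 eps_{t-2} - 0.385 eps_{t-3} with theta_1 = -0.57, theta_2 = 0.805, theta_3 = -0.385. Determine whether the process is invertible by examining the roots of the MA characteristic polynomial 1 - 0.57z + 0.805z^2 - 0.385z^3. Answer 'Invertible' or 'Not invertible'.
\text{Invertible}

The MA(q) characteristic polynomial is P(z) = 1 - 0.57z + 0.805z^2 - 0.385z^3.
Invertibility requires all roots to lie outside the unit circle, i.e. |z| > 1 for every root.
Degree 3: look for a simple real root z0 first, then factor out (1 - z/z0) and solve the remaining quadratic.
Testing z0 = 2: P(2) = 1 + (-0.57)(2) + (0.805)(2)^2 + (-0.385)(2)^3
  = 1 + (-1.14) + (3.22) + (-3.08) = 0.  So z_0 = 2 is a root, |z_0| = 2.
Divide out the factor (1 - 0.5 z) = (1 - z/z0) (since 1/z0 = 0.5):
  P(z) = (1 - 0.5 z)(1 + (-0.07) z + (0.77) z^2)
  [check: z-coef -0.07 - (0.5) = -0.57; z^2-coef 0.77 - (0.5)(-0.07) = 0.805; z^3-coef -(0.5)(0.77) = -0.385.]
Remaining roots from the quadratic factor 1 + (-0.07) z + (0.77) z^2:
  Set 1 + (-0.07) z + (0.77) z^2 = 0, i.e. a z^2 + b z + c = 0 with a = 0.77, b = -0.07, c = 1.
  Discriminant D = b^2 - 4ac = (-0.07)^2 - 4*(0.77)*1 = 0.0049 - (3.08) = -3.0751.
  D < 0, so the roots are the complex-conjugate pair z = (-b +/- i sqrt(-D)) / (2a) = 0.0455 +/- 1.1387i.
  For a conjugate pair |z|^2 = z * conj(z) = (product of roots) = c/a = 1/(0.77) = 1.298701, so |z| = sqrt(1.298701) = 1.1396 for both roots.
Moduli of all roots: 2.0000, 1.1396, 1.1396.
All moduli strictly greater than 1? Yes.
Verdict: Invertible.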